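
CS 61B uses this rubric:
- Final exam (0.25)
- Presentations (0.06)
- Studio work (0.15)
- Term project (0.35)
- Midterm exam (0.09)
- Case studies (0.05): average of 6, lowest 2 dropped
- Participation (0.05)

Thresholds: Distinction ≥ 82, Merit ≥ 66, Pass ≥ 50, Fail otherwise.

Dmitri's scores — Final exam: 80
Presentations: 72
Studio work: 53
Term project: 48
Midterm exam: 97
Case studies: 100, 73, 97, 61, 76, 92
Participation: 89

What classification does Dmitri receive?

Merit

Case studies: drop 61, 73 → average of remaining 4 = 365/4 = 91.25
Weighted total:
  Final exam 80 × 0.25 = 20
  Presentations 72 × 0.06 = 4.32
  Studio work 53 × 0.15 = 7.95
  Term project 48 × 0.35 = 16.8
  Midterm exam 97 × 0.09 = 8.73
  Case studies 91.25 × 0.05 = 4.5625
  Participation 89 × 0.05 = 4.45
Sum = 66.8125
66.8125 is ≥ 66 and < 82 → Merit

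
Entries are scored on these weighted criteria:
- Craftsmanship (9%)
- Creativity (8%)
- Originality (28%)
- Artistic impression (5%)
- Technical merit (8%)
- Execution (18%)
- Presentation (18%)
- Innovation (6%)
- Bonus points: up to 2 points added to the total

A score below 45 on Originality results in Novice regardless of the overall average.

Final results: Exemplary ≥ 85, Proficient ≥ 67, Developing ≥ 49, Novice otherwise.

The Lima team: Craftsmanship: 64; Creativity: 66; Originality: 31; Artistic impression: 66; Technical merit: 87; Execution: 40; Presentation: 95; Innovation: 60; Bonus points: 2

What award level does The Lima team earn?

Novice

Originality score 31 < 45: minimum not met.
Weighted total:
  Craftsmanship 64 × 0.09 = 5.76
  Creativity 66 × 0.08 = 5.28
  Originality 31 × 0.28 = 8.68
  Artistic impression 66 × 0.05 = 3.3
  Technical merit 87 × 0.08 = 6.96
  Execution 40 × 0.18 = 7.2
  Presentation 95 × 0.18 = 17.1
  Innovation 60 × 0.06 = 3.6
Sum = 57.88
Bonus points: 57.88 + 2 = 59.88
Because the Originality minimum was not met, the result is Novice.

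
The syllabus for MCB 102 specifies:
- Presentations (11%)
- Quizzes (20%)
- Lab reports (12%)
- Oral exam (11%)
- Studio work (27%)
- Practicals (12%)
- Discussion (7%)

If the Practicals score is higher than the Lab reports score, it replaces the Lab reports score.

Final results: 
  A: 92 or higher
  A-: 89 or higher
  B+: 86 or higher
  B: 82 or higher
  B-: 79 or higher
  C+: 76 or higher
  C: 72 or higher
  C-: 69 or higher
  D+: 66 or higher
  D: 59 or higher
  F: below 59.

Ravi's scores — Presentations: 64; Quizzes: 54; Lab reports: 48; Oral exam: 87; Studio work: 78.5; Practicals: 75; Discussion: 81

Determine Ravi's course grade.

Practicals (75) > Lab reports (48), so Lab reports counts as 75.
Weighted total:
  Presentations 64 × 0.11 = 7.04
  Quizzes 54 × 0.2 = 10.8
  Lab reports 75 × 0.12 = 9
  Oral exam 87 × 0.11 = 9.57
  Studio work 78.5 × 0.27 = 21.195
  Practicals 75 × 0.12 = 9
  Discussion 81 × 0.07 = 5.67
Sum = 72.275
72.275 is ≥ 72 and < 76 → C

C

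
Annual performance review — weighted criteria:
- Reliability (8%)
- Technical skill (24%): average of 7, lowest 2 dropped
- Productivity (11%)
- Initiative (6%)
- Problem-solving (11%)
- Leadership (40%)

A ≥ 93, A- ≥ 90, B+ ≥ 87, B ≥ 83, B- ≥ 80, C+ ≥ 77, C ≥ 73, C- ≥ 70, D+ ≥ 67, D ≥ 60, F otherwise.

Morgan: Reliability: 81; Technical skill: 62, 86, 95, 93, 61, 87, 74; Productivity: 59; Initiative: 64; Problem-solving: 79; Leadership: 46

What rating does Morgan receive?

Technical skill: drop 61, 62 → average of remaining 5 = 435/5 = 87
Weighted total:
  Reliability 81 × 0.08 = 6.48
  Technical skill 87 × 0.24 = 20.88
  Productivity 59 × 0.11 = 6.49
  Initiative 64 × 0.06 = 3.84
  Problem-solving 79 × 0.11 = 8.69
  Leadership 46 × 0.4 = 18.4
Sum = 64.78
64.78 is ≥ 60 and < 67 → D

D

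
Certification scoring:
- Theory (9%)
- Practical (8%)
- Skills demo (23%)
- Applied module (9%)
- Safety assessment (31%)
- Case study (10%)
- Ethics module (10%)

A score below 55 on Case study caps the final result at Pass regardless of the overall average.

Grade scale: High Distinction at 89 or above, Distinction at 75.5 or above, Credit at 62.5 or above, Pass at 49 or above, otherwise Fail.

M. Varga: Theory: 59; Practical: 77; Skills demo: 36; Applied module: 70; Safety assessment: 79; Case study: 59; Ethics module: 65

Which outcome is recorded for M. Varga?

Case study score 59 ≥ 55: minimum met.
Weighted total:
  Theory 59 × 0.09 = 5.31
  Practical 77 × 0.08 = 6.16
  Skills demo 36 × 0.23 = 8.28
  Applied module 70 × 0.09 = 6.3
  Safety assessment 79 × 0.31 = 24.49
  Case study 59 × 0.1 = 5.9
  Ethics module 65 × 0.1 = 6.5
Sum = 62.94
62.94 is ≥ 62.5 and < 75.5 → Credit

Credit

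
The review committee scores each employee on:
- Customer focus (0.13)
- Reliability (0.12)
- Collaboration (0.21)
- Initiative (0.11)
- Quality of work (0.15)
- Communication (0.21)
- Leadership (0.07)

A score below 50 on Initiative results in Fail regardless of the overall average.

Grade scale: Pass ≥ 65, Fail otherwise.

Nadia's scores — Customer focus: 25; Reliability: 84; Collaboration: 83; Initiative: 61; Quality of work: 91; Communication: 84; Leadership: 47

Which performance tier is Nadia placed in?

Initiative score 61 ≥ 50: minimum met.
Weighted total:
  Customer focus 25 × 0.13 = 3.25
  Reliability 84 × 0.12 = 10.08
  Collaboration 83 × 0.21 = 17.43
  Initiative 61 × 0.11 = 6.71
  Quality of work 91 × 0.15 = 13.65
  Communication 84 × 0.21 = 17.64
  Leadership 47 × 0.07 = 3.29
Sum = 72.05
72.05 ≥ 65 → Pass

Pass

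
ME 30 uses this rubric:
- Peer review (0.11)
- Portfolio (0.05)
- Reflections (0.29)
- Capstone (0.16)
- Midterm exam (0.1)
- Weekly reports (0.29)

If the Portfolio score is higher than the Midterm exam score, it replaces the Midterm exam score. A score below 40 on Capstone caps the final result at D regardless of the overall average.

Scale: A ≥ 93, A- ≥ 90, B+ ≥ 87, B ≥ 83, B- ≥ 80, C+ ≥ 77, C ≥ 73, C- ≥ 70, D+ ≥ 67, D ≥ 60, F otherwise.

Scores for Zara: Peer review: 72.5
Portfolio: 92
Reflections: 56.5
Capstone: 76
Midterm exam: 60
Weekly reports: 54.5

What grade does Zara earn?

D

Portfolio (92) > Midterm exam (60), so Midterm exam counts as 92.
Capstone score 76 ≥ 40: minimum met.
Weighted total:
  Peer review 72.5 × 0.11 = 7.975
  Portfolio 92 × 0.05 = 4.6
  Reflections 56.5 × 0.29 = 16.385
  Capstone 76 × 0.16 = 12.16
  Midterm exam 92 × 0.1 = 9.2
  Weekly reports 54.5 × 0.29 = 15.805
Sum = 66.125
66.125 is ≥ 60 and < 67 → D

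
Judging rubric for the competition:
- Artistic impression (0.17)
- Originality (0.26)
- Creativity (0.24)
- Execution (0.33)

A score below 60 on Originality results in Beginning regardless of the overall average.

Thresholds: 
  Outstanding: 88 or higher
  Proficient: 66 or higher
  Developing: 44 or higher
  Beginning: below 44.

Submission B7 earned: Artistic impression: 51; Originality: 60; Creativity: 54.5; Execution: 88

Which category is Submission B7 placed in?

Originality score 60 ≥ 60: minimum met.
Weighted total:
  Artistic impression 51 × 0.17 = 8.67
  Originality 60 × 0.26 = 15.6
  Creativity 54.5 × 0.24 = 13.08
  Execution 88 × 0.33 = 29.04
Sum = 66.39
66.39 is ≥ 66 and < 88 → Proficient

Proficient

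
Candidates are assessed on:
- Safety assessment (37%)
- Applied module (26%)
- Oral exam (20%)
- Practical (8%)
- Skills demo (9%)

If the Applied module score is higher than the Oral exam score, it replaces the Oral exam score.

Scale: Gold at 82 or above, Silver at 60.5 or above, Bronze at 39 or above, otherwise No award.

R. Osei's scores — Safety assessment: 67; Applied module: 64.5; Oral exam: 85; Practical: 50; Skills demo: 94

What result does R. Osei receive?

Silver

Applied module (64.5) ≤ Oral exam (85), so Oral exam stays at 85.
Weighted total:
  Safety assessment 67 × 0.37 = 24.79
  Applied module 64.5 × 0.26 = 16.77
  Oral exam 85 × 0.2 = 17
  Practical 50 × 0.08 = 4
  Skills demo 94 × 0.09 = 8.46
Sum = 71.02
71.02 is ≥ 60.5 and < 82 → Silver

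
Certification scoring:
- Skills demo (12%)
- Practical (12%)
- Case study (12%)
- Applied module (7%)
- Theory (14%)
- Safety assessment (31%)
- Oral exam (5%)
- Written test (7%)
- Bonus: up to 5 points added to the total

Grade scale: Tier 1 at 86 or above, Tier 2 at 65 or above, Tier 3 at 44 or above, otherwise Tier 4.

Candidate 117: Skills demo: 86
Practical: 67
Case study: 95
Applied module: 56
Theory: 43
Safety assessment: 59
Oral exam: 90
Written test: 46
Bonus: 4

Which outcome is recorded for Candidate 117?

Tier 2

Weighted total:
  Skills demo 86 × 0.12 = 10.32
  Practical 67 × 0.12 = 8.04
  Case study 95 × 0.12 = 11.4
  Applied module 56 × 0.07 = 3.92
  Theory 43 × 0.14 = 6.02
  Safety assessment 59 × 0.31 = 18.29
  Oral exam 90 × 0.05 = 4.5
  Written test 46 × 0.07 = 3.22
Sum = 65.71
Bonus: 65.71 + 4 = 69.71
69.71 is ≥ 65 and < 86 → Tier 2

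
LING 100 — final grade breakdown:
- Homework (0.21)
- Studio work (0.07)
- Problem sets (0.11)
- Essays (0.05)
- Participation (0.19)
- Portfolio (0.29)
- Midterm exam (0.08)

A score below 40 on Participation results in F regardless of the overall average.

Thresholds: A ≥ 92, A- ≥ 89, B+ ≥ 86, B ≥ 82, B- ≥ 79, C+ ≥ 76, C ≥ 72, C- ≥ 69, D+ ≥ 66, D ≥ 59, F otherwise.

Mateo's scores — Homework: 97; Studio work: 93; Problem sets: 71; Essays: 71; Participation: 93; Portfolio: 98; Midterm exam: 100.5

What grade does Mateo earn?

A

Participation score 93 ≥ 40: minimum met.
Weighted total:
  Homework 97 × 0.21 = 20.37
  Studio work 93 × 0.07 = 6.51
  Problem sets 71 × 0.11 = 7.81
  Essays 71 × 0.05 = 3.55
  Participation 93 × 0.19 = 17.67
  Portfolio 98 × 0.29 = 28.42
  Midterm exam 100.5 × 0.08 = 8.04
Sum = 92.37
92.37 ≥ 92 → A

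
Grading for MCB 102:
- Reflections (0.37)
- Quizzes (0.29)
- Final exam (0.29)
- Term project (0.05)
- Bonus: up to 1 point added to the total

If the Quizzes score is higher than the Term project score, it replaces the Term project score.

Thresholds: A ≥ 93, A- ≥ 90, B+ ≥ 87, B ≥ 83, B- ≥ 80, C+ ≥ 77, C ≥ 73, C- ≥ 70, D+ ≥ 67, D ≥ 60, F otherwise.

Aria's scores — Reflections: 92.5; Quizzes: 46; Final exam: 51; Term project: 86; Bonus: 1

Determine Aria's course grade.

Quizzes (46) ≤ Term project (86), so Term project stays at 86.
Weighted total:
  Reflections 92.5 × 0.37 = 34.225
  Quizzes 46 × 0.29 = 13.34
  Final exam 51 × 0.29 = 14.79
  Term project 86 × 0.05 = 4.3
Sum = 66.655
Bonus: 66.655 + 1 = 67.655
67.655 is ≥ 67 and < 70 → D+

D+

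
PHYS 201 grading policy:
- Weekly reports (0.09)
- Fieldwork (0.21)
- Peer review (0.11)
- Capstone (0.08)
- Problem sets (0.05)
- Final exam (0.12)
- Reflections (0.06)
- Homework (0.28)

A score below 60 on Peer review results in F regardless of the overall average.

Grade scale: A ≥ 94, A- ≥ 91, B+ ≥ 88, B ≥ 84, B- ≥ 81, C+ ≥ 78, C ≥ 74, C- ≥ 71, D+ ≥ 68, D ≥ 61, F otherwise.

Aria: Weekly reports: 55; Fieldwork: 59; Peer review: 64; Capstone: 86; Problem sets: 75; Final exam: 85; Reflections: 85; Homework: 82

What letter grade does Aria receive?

Peer review score 64 ≥ 60: minimum met.
Weighted total:
  Weekly reports 55 × 0.09 = 4.95
  Fieldwork 59 × 0.21 = 12.39
  Peer review 64 × 0.11 = 7.04
  Capstone 86 × 0.08 = 6.88
  Problem sets 75 × 0.05 = 3.75
  Final exam 85 × 0.12 = 10.2
  Reflections 85 × 0.06 = 5.1
  Homework 82 × 0.28 = 22.96
Sum = 73.27
73.27 is ≥ 71 and < 74 → C-

C-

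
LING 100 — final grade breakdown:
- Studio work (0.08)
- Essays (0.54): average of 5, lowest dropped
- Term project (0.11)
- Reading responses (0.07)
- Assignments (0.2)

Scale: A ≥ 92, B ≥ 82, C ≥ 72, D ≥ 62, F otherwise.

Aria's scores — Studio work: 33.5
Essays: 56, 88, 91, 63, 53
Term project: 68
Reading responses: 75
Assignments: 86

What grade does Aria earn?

Essays: drop 53 → average of remaining 4 = 298/4 = 74.5
Weighted total:
  Studio work 33.5 × 0.08 = 2.68
  Essays 74.5 × 0.54 = 40.23
  Term project 68 × 0.11 = 7.48
  Reading responses 75 × 0.07 = 5.25
  Assignments 86 × 0.2 = 17.2
Sum = 72.84
72.84 is ≥ 72 and < 82 → C

C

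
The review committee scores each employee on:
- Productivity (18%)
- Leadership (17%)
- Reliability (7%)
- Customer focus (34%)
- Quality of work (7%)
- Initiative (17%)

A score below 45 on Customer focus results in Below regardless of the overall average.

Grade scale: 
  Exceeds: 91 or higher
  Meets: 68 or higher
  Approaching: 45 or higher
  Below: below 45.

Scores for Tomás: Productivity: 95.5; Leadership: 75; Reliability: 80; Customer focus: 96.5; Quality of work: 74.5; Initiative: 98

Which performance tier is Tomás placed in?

Customer focus score 96.5 ≥ 45: minimum met.
Weighted total:
  Productivity 95.5 × 0.18 = 17.19
  Leadership 75 × 0.17 = 12.75
  Reliability 80 × 0.07 = 5.6
  Customer focus 96.5 × 0.34 = 32.81
  Quality of work 74.5 × 0.07 = 5.215
  Initiative 98 × 0.17 = 16.66
Sum = 90.225
90.225 is ≥ 68 and < 91 → Meets

Meets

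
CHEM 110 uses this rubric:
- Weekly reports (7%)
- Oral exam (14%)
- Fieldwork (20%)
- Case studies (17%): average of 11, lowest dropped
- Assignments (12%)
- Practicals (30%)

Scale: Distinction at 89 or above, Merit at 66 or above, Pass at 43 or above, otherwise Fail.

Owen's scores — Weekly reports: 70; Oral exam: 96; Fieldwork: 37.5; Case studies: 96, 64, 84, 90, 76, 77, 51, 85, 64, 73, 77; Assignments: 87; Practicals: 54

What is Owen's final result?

Case studies: drop 51 → average of remaining 10 = 786/10 = 78.6
Weighted total:
  Weekly reports 70 × 0.07 = 4.9
  Oral exam 96 × 0.14 = 13.44
  Fieldwork 37.5 × 0.2 = 7.5
  Case studies 78.6 × 0.17 = 13.362
  Assignments 87 × 0.12 = 10.44
  Practicals 54 × 0.3 = 16.2
Sum = 65.842
65.842 is ≥ 43 and < 66 → Pass

Pass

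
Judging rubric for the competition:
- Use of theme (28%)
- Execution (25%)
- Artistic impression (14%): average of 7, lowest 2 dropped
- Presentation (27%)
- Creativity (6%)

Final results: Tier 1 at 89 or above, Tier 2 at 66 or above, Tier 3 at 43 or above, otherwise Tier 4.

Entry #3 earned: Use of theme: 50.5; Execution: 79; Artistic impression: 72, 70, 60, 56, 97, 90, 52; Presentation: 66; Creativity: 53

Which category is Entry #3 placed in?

Tier 3

Artistic impression: drop 52, 56 → average of remaining 5 = 389/5 = 77.8
Weighted total:
  Use of theme 50.5 × 0.28 = 14.14
  Execution 79 × 0.25 = 19.75
  Artistic impression 77.8 × 0.14 = 10.892
  Presentation 66 × 0.27 = 17.82
  Creativity 53 × 0.06 = 3.18
Sum = 65.782
65.782 is ≥ 43 and < 66 → Tier 3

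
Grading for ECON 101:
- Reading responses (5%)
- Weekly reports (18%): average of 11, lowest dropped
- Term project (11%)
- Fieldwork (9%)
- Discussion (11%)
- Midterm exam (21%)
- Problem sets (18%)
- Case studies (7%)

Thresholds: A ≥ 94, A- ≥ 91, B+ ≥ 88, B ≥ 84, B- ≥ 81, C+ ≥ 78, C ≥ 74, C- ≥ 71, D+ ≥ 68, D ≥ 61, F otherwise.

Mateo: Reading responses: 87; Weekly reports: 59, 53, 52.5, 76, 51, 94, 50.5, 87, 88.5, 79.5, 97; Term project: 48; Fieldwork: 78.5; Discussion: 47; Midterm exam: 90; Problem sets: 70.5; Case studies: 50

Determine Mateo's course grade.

Weekly reports: drop 50.5 → average of remaining 10 = 737.5/10 = 73.75
Weighted total:
  Reading responses 87 × 0.05 = 4.35
  Weekly reports 73.75 × 0.18 = 13.275
  Term project 48 × 0.11 = 5.28
  Fieldwork 78.5 × 0.09 = 7.065
  Discussion 47 × 0.11 = 5.17
  Midterm exam 90 × 0.21 = 18.9
  Problem sets 70.5 × 0.18 = 12.69
  Case studies 50 × 0.07 = 3.5
Sum = 70.23
70.23 is ≥ 68 and < 71 → D+

D+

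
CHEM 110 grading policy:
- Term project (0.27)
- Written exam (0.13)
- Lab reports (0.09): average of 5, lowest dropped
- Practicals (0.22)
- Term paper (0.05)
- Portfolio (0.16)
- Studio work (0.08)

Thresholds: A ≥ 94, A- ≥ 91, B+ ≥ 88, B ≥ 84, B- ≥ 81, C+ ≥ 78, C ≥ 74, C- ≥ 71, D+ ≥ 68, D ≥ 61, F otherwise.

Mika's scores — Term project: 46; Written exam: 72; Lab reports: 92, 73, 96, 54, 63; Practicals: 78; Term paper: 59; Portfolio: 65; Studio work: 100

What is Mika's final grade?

Lab reports: drop 54 → average of remaining 4 = 324/4 = 81
Weighted total:
  Term project 46 × 0.27 = 12.42
  Written exam 72 × 0.13 = 9.36
  Lab reports 81 × 0.09 = 7.29
  Practicals 78 × 0.22 = 17.16
  Term paper 59 × 0.05 = 2.95
  Portfolio 65 × 0.16 = 10.4
  Studio work 100 × 0.08 = 8
Sum = 67.58
67.58 is ≥ 61 and < 68 → D

D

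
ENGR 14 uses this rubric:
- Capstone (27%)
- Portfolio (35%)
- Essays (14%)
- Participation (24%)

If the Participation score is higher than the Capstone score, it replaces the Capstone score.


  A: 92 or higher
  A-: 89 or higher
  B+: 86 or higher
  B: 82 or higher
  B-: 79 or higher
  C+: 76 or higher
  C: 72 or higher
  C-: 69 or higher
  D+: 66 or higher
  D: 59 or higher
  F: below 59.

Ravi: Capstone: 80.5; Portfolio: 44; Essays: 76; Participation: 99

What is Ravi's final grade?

C+

Participation (99) > Capstone (80.5), so Capstone counts as 99.
Weighted total:
  Capstone 99 × 0.27 = 26.73
  Portfolio 44 × 0.35 = 15.4
  Essays 76 × 0.14 = 10.64
  Participation 99 × 0.24 = 23.76
Sum = 76.53
76.53 is ≥ 76 and < 79 → C+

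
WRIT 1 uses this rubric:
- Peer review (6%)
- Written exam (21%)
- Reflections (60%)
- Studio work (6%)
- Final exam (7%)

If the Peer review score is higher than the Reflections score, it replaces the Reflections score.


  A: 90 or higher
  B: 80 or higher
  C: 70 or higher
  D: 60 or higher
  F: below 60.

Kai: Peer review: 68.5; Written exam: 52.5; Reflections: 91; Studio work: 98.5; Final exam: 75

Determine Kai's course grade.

B

Peer review (68.5) ≤ Reflections (91), so Reflections stays at 91.
Weighted total:
  Peer review 68.5 × 0.06 = 4.11
  Written exam 52.5 × 0.21 = 11.025
  Reflections 91 × 0.6 = 54.6
  Studio work 98.5 × 0.06 = 5.91
  Final exam 75 × 0.07 = 5.25
Sum = 80.895
80.895 is ≥ 80 and < 90 → B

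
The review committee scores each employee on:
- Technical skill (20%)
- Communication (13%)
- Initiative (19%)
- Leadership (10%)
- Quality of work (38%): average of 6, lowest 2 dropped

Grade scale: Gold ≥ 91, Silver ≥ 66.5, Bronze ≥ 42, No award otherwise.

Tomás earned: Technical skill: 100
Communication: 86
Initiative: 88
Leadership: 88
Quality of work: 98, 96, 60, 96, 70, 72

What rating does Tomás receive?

Gold

Quality of work: drop 60, 70 → average of remaining 4 = 362/4 = 90.5
Weighted total:
  Technical skill 100 × 0.2 = 20
  Communication 86 × 0.13 = 11.18
  Initiative 88 × 0.19 = 16.72
  Leadership 88 × 0.1 = 8.8
  Quality of work 90.5 × 0.38 = 34.39
Sum = 91.09
91.09 ≥ 91 → Gold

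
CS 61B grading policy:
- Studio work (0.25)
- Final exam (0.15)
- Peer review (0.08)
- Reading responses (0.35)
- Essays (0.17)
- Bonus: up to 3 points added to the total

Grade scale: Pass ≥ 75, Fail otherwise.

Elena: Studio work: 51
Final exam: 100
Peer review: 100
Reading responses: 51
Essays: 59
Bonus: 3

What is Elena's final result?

Weighted total:
  Studio work 51 × 0.25 = 12.75
  Final exam 100 × 0.15 = 15
  Peer review 100 × 0.08 = 8
  Reading responses 51 × 0.35 = 17.85
  Essays 59 × 0.17 = 10.03
Sum = 63.63
Bonus: 63.63 + 3 = 66.63
66.63 < 75 → Fail

Fail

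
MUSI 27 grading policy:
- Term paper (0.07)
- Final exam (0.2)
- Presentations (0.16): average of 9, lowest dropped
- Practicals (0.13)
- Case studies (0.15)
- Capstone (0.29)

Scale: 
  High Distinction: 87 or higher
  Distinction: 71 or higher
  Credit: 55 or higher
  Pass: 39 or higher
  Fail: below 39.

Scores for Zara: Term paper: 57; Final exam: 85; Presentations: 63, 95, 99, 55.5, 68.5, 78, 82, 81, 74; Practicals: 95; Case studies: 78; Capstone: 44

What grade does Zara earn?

Presentations: drop 55.5 → average of remaining 8 = 640.5/8 = 80.0625
Weighted total:
  Term paper 57 × 0.07 = 3.99
  Final exam 85 × 0.2 = 17
  Presentations 80.0625 × 0.16 = 12.81
  Practicals 95 × 0.13 = 12.35
  Case studies 78 × 0.15 = 11.7
  Capstone 44 × 0.29 = 12.76
Sum = 70.61
70.61 is ≥ 55 and < 71 → Credit

Credit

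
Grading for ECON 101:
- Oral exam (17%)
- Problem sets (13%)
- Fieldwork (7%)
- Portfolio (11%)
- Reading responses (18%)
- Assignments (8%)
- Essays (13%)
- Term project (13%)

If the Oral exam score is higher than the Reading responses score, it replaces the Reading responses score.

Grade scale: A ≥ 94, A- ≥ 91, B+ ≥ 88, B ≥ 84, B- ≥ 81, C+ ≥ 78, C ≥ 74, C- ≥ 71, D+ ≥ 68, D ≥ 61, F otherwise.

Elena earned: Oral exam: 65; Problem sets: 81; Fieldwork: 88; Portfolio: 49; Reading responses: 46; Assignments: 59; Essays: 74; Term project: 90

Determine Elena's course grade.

Oral exam (65) > Reading responses (46), so Reading responses counts as 65.
Weighted total:
  Oral exam 65 × 0.17 = 11.05
  Problem sets 81 × 0.13 = 10.53
  Fieldwork 88 × 0.07 = 6.16
  Portfolio 49 × 0.11 = 5.39
  Reading responses 65 × 0.18 = 11.7
  Assignments 59 × 0.08 = 4.72
  Essays 74 × 0.13 = 9.62
  Term project 90 × 0.13 = 11.7
Sum = 70.87
70.87 is ≥ 68 and < 71 → D+

D+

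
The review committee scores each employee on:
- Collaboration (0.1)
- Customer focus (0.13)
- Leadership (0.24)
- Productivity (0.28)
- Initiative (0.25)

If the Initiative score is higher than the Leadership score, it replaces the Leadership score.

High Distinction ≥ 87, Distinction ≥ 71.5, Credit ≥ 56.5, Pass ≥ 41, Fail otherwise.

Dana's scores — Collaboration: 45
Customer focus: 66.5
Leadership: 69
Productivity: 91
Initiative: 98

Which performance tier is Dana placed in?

Initiative (98) > Leadership (69), so Leadership counts as 98.
Weighted total:
  Collaboration 45 × 0.1 = 4.5
  Customer focus 66.5 × 0.13 = 8.645
  Leadership 98 × 0.24 = 23.52
  Productivity 91 × 0.28 = 25.48
  Initiative 98 × 0.25 = 24.5
Sum = 86.645
86.645 is ≥ 71.5 and < 87 → Distinction

Distinction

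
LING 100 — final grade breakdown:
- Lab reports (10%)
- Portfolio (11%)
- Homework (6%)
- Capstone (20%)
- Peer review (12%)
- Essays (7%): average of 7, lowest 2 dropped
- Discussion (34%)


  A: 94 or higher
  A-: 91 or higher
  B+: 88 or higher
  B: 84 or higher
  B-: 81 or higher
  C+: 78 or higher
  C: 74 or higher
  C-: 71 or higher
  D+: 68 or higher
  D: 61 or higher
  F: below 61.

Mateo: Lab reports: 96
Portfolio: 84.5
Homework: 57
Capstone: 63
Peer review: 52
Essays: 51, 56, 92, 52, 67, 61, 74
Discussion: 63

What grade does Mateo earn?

D

Essays: drop 51, 52 → average of remaining 5 = 350/5 = 70
Weighted total:
  Lab reports 96 × 0.1 = 9.6
  Portfolio 84.5 × 0.11 = 9.295
  Homework 57 × 0.06 = 3.42
  Capstone 63 × 0.2 = 12.6
  Peer review 52 × 0.12 = 6.24
  Essays 70 × 0.07 = 4.9
  Discussion 63 × 0.34 = 21.42
Sum = 67.475
67.475 is ≥ 61 and < 68 → D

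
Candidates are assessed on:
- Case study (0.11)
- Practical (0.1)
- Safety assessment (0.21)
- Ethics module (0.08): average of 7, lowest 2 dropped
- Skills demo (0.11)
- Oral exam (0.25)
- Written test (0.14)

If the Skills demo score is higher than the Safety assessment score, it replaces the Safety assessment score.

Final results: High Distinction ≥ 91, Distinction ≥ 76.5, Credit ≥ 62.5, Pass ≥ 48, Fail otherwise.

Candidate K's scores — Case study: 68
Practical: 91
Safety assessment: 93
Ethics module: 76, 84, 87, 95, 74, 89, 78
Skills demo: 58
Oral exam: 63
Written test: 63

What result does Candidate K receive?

Ethics module: drop 74, 76 → average of remaining 5 = 433/5 = 86.6
Skills demo (58) ≤ Safety assessment (93), so Safety assessment stays at 93.
Weighted total:
  Case study 68 × 0.11 = 7.48
  Practical 91 × 0.1 = 9.1
  Safety assessment 93 × 0.21 = 19.53
  Ethics module 86.6 × 0.08 = 6.928
  Skills demo 58 × 0.11 = 6.38
  Oral exam 63 × 0.25 = 15.75
  Written test 63 × 0.14 = 8.82
Sum = 73.988
73.988 is ≥ 62.5 and < 76.5 → Credit

Credit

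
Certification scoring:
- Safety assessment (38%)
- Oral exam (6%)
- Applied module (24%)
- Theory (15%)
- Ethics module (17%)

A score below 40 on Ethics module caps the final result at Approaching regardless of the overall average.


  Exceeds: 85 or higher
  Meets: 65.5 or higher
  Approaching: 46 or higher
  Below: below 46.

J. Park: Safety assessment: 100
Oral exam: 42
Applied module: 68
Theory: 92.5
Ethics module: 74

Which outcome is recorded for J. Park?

Ethics module score 74 ≥ 40: minimum met.
Weighted total:
  Safety assessment 100 × 0.38 = 38
  Oral exam 42 × 0.06 = 2.52
  Applied module 68 × 0.24 = 16.32
  Theory 92.5 × 0.15 = 13.875
  Ethics module 74 × 0.17 = 12.58
Sum = 83.295
83.295 is ≥ 65.5 and < 85 → Meets

Meets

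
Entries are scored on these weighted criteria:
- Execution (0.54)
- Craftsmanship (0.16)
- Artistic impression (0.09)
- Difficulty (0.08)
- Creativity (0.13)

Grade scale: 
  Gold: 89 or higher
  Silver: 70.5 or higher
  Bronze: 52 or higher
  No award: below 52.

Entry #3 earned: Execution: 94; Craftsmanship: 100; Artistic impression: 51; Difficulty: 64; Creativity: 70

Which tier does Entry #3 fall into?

Weighted total:
  Execution 94 × 0.54 = 50.76
  Craftsmanship 100 × 0.16 = 16
  Artistic impression 51 × 0.09 = 4.59
  Difficulty 64 × 0.08 = 5.12
  Creativity 70 × 0.13 = 9.1
Sum = 85.57
85.57 is ≥ 70.5 and < 89 → Silver

Silver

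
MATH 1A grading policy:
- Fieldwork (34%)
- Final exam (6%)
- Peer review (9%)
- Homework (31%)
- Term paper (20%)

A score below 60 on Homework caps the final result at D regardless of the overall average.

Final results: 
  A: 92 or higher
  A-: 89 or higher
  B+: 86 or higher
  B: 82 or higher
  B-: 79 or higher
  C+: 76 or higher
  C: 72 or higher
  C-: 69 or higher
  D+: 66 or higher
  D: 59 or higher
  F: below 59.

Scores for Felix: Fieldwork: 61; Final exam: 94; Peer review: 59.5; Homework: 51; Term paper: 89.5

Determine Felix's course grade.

D

Homework score 51 < 60: minimum not met.
Weighted total:
  Fieldwork 61 × 0.34 = 20.74
  Final exam 94 × 0.06 = 5.64
  Peer review 59.5 × 0.09 = 5.355
  Homework 51 × 0.31 = 15.81
  Term paper 89.5 × 0.2 = 17.9
Sum = 65.445
65.445 would be D; cap at D applies → D.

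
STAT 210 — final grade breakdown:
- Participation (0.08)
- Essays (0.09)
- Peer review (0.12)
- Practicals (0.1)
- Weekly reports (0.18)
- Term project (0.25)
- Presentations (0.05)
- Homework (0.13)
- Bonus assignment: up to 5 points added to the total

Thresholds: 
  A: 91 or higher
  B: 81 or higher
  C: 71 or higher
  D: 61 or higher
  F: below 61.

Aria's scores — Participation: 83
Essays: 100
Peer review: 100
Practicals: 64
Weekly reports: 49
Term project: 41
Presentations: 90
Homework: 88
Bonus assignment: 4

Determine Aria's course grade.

Weighted total:
  Participation 83 × 0.08 = 6.64
  Essays 100 × 0.09 = 9
  Peer review 100 × 0.12 = 12
  Practicals 64 × 0.1 = 6.4
  Weekly reports 49 × 0.18 = 8.82
  Term project 41 × 0.25 = 10.25
  Presentations 90 × 0.05 = 4.5
  Homework 88 × 0.13 = 11.44
Sum = 69.05
Bonus assignment: 69.05 + 4 = 73.05
73.05 is ≥ 71 and < 81 → C

C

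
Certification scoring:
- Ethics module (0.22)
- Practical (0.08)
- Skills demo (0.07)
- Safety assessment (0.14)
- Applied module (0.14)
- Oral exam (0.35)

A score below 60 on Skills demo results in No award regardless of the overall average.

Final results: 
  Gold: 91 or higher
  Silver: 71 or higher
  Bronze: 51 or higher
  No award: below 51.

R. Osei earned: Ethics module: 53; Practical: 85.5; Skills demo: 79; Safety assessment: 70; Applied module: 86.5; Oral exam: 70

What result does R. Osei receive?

Bronze

Skills demo score 79 ≥ 60: minimum met.
Weighted total:
  Ethics module 53 × 0.22 = 11.66
  Practical 85.5 × 0.08 = 6.84
  Skills demo 79 × 0.07 = 5.53
  Safety assessment 70 × 0.14 = 9.8
  Applied module 86.5 × 0.14 = 12.11
  Oral exam 70 × 0.35 = 24.5
Sum = 70.44
70.44 is ≥ 51 and < 71 → Bronze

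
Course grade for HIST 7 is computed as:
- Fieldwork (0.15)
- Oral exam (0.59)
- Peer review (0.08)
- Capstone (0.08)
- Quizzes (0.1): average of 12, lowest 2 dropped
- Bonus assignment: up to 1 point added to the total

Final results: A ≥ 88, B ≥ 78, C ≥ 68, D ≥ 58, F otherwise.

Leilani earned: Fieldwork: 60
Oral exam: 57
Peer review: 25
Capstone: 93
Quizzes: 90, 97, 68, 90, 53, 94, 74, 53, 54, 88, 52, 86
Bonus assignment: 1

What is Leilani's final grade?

Quizzes: drop 52, 53 → average of remaining 10 = 794/10 = 79.4
Weighted total:
  Fieldwork 60 × 0.15 = 9
  Oral exam 57 × 0.59 = 33.63
  Peer review 25 × 0.08 = 2
  Capstone 93 × 0.08 = 7.44
  Quizzes 79.4 × 0.1 = 7.94
Sum = 60.01
Bonus assignment: 60.01 + 1 = 61.01
61.01 is ≥ 58 and < 68 → D

D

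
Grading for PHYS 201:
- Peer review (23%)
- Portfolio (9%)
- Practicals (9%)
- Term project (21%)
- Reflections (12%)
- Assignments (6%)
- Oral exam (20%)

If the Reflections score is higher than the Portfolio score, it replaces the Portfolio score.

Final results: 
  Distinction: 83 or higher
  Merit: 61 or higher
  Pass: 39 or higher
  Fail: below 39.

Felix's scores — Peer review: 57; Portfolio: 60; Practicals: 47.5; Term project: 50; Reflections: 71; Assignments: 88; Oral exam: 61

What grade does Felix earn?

Pass

Reflections (71) > Portfolio (60), so Portfolio counts as 71.
Weighted total:
  Peer review 57 × 0.23 = 13.11
  Portfolio 71 × 0.09 = 6.39
  Practicals 47.5 × 0.09 = 4.275
  Term project 50 × 0.21 = 10.5
  Reflections 71 × 0.12 = 8.52
  Assignments 88 × 0.06 = 5.28
  Oral exam 61 × 0.2 = 12.2
Sum = 60.275
60.275 is ≥ 39 and < 61 → Pass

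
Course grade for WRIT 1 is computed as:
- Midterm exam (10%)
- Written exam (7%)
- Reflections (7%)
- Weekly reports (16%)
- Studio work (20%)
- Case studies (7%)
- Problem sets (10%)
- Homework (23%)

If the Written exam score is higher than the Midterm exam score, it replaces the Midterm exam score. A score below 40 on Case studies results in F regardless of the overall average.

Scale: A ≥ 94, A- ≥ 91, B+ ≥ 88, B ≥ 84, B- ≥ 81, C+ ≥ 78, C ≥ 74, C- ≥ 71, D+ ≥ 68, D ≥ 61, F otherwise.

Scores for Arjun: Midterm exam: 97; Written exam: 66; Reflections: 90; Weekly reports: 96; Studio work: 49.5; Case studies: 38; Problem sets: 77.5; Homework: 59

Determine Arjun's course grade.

Written exam (66) ≤ Midterm exam (97), so Midterm exam stays at 97.
Case studies score 38 < 40: minimum not met.
Weighted total:
  Midterm exam 97 × 0.1 = 9.7
  Written exam 66 × 0.07 = 4.62
  Reflections 90 × 0.07 = 6.3
  Weekly reports 96 × 0.16 = 15.36
  Studio work 49.5 × 0.2 = 9.9
  Case studies 38 × 0.07 = 2.66
  Problem sets 77.5 × 0.1 = 7.75
  Homework 59 × 0.23 = 13.57
Sum = 69.86
Because the Case studies minimum was not met, the result is F.

F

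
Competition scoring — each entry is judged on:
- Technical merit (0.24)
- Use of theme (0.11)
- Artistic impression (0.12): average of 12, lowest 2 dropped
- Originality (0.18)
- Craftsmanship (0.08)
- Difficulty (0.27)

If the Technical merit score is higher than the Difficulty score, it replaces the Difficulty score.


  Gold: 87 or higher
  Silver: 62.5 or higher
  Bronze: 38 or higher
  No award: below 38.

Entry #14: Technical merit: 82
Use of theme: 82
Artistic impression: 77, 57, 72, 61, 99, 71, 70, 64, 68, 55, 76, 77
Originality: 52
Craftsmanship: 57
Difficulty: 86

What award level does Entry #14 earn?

Silver

Artistic impression: drop 55, 57 → average of remaining 10 = 735/10 = 73.5
Technical merit (82) ≤ Difficulty (86), so Difficulty stays at 86.
Weighted total:
  Technical merit 82 × 0.24 = 19.68
  Use of theme 82 × 0.11 = 9.02
  Artistic impression 73.5 × 0.12 = 8.82
  Originality 52 × 0.18 = 9.36
  Craftsmanship 57 × 0.08 = 4.56
  Difficulty 86 × 0.27 = 23.22
Sum = 74.66
74.66 is ≥ 62.5 and < 87 → Silver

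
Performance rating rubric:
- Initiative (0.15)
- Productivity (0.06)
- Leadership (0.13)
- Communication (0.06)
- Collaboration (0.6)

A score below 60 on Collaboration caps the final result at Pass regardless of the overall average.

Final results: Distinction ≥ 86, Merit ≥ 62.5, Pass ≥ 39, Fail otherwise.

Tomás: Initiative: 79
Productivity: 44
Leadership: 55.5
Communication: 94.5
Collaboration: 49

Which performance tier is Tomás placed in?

Collaboration score 49 < 60: minimum not met.
Weighted total:
  Initiative 79 × 0.15 = 11.85
  Productivity 44 × 0.06 = 2.64
  Leadership 55.5 × 0.13 = 7.215
  Communication 94.5 × 0.06 = 5.67
  Collaboration 49 × 0.6 = 29.4
Sum = 56.775
56.775 would be Pass; cap at Pass applies → Pass.

Pass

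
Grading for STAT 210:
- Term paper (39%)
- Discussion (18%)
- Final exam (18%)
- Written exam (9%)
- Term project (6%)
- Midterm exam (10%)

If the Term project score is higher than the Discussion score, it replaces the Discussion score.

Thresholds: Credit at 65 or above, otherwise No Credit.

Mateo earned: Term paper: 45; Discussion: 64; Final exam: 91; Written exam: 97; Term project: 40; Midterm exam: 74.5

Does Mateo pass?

Term project (40) ≤ Discussion (64), so Discussion stays at 64.
Weighted total:
  Term paper 45 × 0.39 = 17.55
  Discussion 64 × 0.18 = 11.52
  Final exam 91 × 0.18 = 16.38
  Written exam 97 × 0.09 = 8.73
  Term project 40 × 0.06 = 2.4
  Midterm exam 74.5 × 0.1 = 7.45
Sum = 64.03
64.03 < 65 → No Credit

No Credit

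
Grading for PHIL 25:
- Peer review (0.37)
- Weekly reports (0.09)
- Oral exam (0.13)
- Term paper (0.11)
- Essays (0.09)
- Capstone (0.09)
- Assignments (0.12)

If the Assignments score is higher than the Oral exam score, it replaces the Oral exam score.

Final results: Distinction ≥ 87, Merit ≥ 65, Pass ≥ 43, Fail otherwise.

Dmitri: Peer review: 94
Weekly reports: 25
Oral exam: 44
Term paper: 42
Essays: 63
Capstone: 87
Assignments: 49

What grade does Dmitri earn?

Assignments (49) > Oral exam (44), so Oral exam counts as 49.
Weighted total:
  Peer review 94 × 0.37 = 34.78
  Weekly reports 25 × 0.09 = 2.25
  Oral exam 49 × 0.13 = 6.37
  Term paper 42 × 0.11 = 4.62
  Essays 63 × 0.09 = 5.67
  Capstone 87 × 0.09 = 7.83
  Assignments 49 × 0.12 = 5.88
Sum = 67.4
67.4 is ≥ 65 and < 87 → Merit

Merit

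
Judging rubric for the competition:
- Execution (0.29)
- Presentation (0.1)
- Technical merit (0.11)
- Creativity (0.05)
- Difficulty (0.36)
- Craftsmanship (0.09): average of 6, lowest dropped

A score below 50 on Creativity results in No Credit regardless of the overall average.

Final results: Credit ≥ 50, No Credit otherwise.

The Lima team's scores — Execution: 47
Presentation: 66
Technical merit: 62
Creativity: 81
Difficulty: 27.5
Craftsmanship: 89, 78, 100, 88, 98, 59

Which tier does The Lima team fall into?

No Credit

Craftsmanship: drop 59 → average of remaining 5 = 453/5 = 90.6
Creativity score 81 ≥ 50: minimum met.
Weighted total:
  Execution 47 × 0.29 = 13.63
  Presentation 66 × 0.1 = 6.6
  Technical merit 62 × 0.11 = 6.82
  Creativity 81 × 0.05 = 4.05
  Difficulty 27.5 × 0.36 = 9.9
  Craftsmanship 90.6 × 0.09 = 8.154
Sum = 49.154
49.154 < 50 → No Credit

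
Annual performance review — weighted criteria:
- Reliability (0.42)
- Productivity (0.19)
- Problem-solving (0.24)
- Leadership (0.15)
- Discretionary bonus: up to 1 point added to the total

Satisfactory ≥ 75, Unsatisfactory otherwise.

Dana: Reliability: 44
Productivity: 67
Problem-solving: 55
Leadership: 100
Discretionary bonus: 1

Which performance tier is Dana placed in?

Unsatisfactory

Weighted total:
  Reliability 44 × 0.42 = 18.48
  Productivity 67 × 0.19 = 12.73
  Problem-solving 55 × 0.24 = 13.2
  Leadership 100 × 0.15 = 15
Sum = 59.41
Discretionary bonus: 59.41 + 1 = 60.41
60.41 < 75 → Unsatisfactory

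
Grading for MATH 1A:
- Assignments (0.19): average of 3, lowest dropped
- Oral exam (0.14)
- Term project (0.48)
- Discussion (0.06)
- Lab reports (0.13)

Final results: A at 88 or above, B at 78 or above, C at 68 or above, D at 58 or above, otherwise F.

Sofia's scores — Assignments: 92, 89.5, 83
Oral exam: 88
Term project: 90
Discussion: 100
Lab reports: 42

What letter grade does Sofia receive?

B

Assignments: drop 83 → average of remaining 2 = 181.5/2 = 90.75
Weighted total:
  Assignments 90.75 × 0.19 = 17.2425
  Oral exam 88 × 0.14 = 12.32
  Term project 90 × 0.48 = 43.2
  Discussion 100 × 0.06 = 6
  Lab reports 42 × 0.13 = 5.46
Sum = 84.2225
84.2225 is ≥ 78 and < 88 → B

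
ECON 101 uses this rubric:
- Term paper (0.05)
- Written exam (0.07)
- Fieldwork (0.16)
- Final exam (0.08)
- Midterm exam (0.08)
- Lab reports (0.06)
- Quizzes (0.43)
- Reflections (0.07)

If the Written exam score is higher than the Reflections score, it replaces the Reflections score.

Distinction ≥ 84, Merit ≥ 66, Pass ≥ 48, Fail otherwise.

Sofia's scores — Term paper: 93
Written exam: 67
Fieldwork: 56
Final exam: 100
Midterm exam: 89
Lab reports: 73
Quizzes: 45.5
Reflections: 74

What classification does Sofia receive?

Pass

Written exam (67) ≤ Reflections (74), so Reflections stays at 74.
Weighted total:
  Term paper 93 × 0.05 = 4.65
  Written exam 67 × 0.07 = 4.69
  Fieldwork 56 × 0.16 = 8.96
  Final exam 100 × 0.08 = 8
  Midterm exam 89 × 0.08 = 7.12
  Lab reports 73 × 0.06 = 4.38
  Quizzes 45.5 × 0.43 = 19.565
  Reflections 74 × 0.07 = 5.18
Sum = 62.545
62.545 is ≥ 48 and < 66 → Pass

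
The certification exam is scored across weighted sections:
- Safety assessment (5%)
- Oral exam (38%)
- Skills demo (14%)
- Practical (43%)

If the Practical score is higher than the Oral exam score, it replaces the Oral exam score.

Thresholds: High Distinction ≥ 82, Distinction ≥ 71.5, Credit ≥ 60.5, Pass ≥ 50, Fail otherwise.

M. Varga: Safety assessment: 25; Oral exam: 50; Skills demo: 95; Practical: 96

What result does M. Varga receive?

High Distinction

Practical (96) > Oral exam (50), so Oral exam counts as 96.
Weighted total:
  Safety assessment 25 × 0.05 = 1.25
  Oral exam 96 × 0.38 = 36.48
  Skills demo 95 × 0.14 = 13.3
  Practical 96 × 0.43 = 41.28
Sum = 92.31
92.31 ≥ 82 → High Distinction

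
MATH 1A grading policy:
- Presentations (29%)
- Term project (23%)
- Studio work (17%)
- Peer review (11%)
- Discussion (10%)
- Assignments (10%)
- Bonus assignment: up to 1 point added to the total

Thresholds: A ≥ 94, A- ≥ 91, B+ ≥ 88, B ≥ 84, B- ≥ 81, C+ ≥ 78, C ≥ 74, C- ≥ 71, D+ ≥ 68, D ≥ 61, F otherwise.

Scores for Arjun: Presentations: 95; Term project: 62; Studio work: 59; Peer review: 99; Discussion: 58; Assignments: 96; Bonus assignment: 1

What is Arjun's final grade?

C+

Weighted total:
  Presentations 95 × 0.29 = 27.55
  Term project 62 × 0.23 = 14.26
  Studio work 59 × 0.17 = 10.03
  Peer review 99 × 0.11 = 10.89
  Discussion 58 × 0.1 = 5.8
  Assignments 96 × 0.1 = 9.6
Sum = 78.13
Bonus assignment: 78.13 + 1 = 79.13
79.13 is ≥ 78 and < 81 → C+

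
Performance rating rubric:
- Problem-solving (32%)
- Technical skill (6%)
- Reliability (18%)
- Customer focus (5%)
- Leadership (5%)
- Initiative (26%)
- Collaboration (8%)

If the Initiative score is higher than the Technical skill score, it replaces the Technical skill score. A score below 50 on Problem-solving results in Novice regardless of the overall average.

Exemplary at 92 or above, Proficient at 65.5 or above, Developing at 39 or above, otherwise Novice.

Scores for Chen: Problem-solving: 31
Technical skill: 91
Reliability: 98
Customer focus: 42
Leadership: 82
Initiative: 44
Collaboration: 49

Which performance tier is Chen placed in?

Initiative (44) ≤ Technical skill (91), so Technical skill stays at 91.
Problem-solving score 31 < 50: minimum not met.
Weighted total:
  Problem-solving 31 × 0.32 = 9.92
  Technical skill 91 × 0.06 = 5.46
  Reliability 98 × 0.18 = 17.64
  Customer focus 42 × 0.05 = 2.1
  Leadership 82 × 0.05 = 4.1
  Initiative 44 × 0.26 = 11.44
  Collaboration 49 × 0.08 = 3.92
Sum = 54.58
Because the Problem-solving minimum was not met, the result is Novice.

Novice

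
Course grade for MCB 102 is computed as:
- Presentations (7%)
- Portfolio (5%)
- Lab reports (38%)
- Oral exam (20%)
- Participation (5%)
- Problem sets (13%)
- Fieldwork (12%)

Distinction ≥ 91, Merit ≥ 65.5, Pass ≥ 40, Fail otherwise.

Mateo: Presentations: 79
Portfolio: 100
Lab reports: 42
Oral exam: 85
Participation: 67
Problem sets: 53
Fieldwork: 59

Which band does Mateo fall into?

Weighted total:
  Presentations 79 × 0.07 = 5.53
  Portfolio 100 × 0.05 = 5
  Lab reports 42 × 0.38 = 15.96
  Oral exam 85 × 0.2 = 17
  Participation 67 × 0.05 = 3.35
  Problem sets 53 × 0.13 = 6.89
  Fieldwork 59 × 0.12 = 7.08
Sum = 60.81
60.81 is ≥ 40 and < 65.5 → Pass

Pass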